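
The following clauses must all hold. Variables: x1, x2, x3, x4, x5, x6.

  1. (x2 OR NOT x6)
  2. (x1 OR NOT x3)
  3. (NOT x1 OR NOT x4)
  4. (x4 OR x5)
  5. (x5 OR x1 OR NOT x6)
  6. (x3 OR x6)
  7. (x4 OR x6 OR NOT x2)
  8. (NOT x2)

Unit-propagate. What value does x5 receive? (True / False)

(NOT x2) is a unit clause: x2 = False.
(NOT x6 OR x2) with x2 = False leaves only NOT x6, so x6 = False.
From (x3 OR x6) and x6 = False: x3 = True.
(NOT x3 OR x1) with x3 = True leaves only x1, so x1 = True.
From (NOT x4 OR NOT x1) and x1 = True: x4 = False.
From (x4 OR x5) and x4 = False: x5 = True.

True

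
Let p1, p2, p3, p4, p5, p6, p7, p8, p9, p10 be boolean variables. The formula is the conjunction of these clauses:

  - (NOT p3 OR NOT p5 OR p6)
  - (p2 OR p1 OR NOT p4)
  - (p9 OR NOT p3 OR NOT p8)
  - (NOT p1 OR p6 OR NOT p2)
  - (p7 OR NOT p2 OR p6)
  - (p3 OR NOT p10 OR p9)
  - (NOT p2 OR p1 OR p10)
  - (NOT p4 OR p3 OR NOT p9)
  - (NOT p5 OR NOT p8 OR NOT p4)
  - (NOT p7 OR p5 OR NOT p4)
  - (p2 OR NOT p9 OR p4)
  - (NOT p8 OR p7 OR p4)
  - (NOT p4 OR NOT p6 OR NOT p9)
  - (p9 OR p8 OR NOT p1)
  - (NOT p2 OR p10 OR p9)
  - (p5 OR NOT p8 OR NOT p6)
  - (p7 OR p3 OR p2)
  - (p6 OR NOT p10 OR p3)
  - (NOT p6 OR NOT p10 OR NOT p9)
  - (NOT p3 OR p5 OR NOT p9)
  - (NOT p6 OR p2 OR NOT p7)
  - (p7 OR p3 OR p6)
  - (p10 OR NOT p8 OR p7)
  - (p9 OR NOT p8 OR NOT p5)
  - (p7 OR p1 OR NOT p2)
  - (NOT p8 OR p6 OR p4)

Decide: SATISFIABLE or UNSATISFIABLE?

SATISFIABLE

Set p1 = True and propagate.
For the remaining variables, p2 = True, p3 = False, p4 = False, p5 = True, p6 = True, p7 = True, p8 = False, p9 = True, p10 = False works.
So p1=True  p2=True  p3=False  p4=False  p5=True  p6=True  p7=True  p8=False  p9=True  p10=False is a satisfying assignment.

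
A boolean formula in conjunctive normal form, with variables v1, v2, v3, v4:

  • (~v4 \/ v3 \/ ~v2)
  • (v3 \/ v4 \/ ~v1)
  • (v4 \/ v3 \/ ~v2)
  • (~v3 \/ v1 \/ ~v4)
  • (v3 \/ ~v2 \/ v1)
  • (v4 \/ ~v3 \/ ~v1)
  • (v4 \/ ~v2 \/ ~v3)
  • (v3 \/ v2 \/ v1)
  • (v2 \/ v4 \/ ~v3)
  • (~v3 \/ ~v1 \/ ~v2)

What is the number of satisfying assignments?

The models are:
  v1=1 v2=0 v3=0 v4=1
  v1=1 v2=0 v3=1 v4=1
That's 2 in total.

2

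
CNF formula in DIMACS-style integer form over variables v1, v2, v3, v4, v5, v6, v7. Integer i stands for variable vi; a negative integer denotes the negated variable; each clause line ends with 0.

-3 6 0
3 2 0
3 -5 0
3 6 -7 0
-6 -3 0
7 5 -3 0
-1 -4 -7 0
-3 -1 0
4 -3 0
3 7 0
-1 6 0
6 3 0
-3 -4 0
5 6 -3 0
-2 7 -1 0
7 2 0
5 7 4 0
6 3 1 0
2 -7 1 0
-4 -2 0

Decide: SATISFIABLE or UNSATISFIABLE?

Try v1 = True.
  then v3 is forced to False.
  then v2 is forced to True.
  then v5 is forced to False.
  then v7 is forced to True.
  then v6 is forced to True.
  then v4 is forced to False.
Every clause has at least one true literal under this assignment.
So v1=True, v2=True, v3=False, v4=False, v5=False, v6=True, v7=True is a satisfying assignment.

SATISFIABLE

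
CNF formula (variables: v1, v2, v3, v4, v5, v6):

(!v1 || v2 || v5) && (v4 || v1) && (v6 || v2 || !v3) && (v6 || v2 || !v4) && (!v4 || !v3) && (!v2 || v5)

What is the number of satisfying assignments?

14

Split on v2, then v4.
  v2=T, v4=T: remaining (v1,v3,v5,v6) ∈ {(F,F,T,F); (F,F,T,T); (T,F,T,F); (T,F,T,T)} — 4.
  v2=T, v4=F: remaining (v1,v3,v5,v6) ∈ {(T,F,T,F); (T,F,T,T); (T,T,T,F); (T,T,T,T)} — 4.
  v2=F, v4=T: remaining (v1,v3,v5,v6) ∈ {(F,F,F,T); (F,F,T,T); (T,F,T,T)} — 3.
  v2=F, v4=F: remaining (v1,v3,v5,v6) ∈ {(T,F,T,F); (T,F,T,T); (T,T,T,T)} — 3.
Total: 4 + 4 + 3 + 3 = 14.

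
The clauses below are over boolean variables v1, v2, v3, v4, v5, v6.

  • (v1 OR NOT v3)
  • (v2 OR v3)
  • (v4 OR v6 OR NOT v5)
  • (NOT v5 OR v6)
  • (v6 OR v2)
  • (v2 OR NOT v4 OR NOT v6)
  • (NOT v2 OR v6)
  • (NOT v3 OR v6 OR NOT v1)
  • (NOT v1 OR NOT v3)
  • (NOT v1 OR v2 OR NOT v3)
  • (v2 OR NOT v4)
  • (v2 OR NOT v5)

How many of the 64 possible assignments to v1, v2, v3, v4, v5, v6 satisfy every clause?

8

Satisfying assignments:
  v1=0 v2=1 v3=0 v4=0 v5=0 v6=1
  v1=0 v2=1 v3=0 v4=0 v5=1 v6=1
  v1=0 v2=1 v3=0 v4=1 v5=0 v6=1
  v1=0 v2=1 v3=0 v4=1 v5=1 v6=1
  v1=1 v2=1 v3=0 v4=0 v5=0 v6=1
  v1=1 v2=1 v3=0 v4=0 v5=1 v6=1
  v1=1 v2=1 v3=0 v4=1 v5=0 v6=1
  v1=1 v2=1 v3=0 v4=1 v5=1 v6=1
Count: 8.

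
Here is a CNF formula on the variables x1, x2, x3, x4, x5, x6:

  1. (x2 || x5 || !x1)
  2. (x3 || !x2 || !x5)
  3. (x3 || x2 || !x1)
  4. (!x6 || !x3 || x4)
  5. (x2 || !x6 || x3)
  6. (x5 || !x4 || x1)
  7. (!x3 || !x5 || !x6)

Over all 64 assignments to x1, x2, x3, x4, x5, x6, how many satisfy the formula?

22

Split on x3, then x2.
  x3=T, x2=T: 8 of the 16 assignments to (x1,x4,x5,x6) work.
  x3=T, x2=F: 5 of the 16 assignments to (x1,x4,x5,x6) work.
  x3=F, x2=T: x6 free; 3 ways for (x1,x4,x5) × 2^1 = 6.
  x3=F, x2=F: remaining (x1,x4,x5,x6) ∈ {(F,F,F,F); (F,F,T,F); (F,T,T,F)} — 3.
Total: 8 + 5 + 6 + 3 = 22.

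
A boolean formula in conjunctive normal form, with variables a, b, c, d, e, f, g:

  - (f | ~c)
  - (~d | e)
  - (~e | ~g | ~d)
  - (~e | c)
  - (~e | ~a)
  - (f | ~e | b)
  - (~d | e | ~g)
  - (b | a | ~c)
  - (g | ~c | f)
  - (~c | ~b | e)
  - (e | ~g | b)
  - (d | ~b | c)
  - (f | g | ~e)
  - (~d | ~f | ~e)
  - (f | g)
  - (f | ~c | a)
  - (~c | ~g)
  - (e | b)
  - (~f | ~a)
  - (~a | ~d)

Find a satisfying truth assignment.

a=False, b=True, c=True, d=False, e=True, f=True, g=False

Branch on a: take a = False.
For the remaining variables, b = True, c = True, d = False, e = True, f = True, g = False works.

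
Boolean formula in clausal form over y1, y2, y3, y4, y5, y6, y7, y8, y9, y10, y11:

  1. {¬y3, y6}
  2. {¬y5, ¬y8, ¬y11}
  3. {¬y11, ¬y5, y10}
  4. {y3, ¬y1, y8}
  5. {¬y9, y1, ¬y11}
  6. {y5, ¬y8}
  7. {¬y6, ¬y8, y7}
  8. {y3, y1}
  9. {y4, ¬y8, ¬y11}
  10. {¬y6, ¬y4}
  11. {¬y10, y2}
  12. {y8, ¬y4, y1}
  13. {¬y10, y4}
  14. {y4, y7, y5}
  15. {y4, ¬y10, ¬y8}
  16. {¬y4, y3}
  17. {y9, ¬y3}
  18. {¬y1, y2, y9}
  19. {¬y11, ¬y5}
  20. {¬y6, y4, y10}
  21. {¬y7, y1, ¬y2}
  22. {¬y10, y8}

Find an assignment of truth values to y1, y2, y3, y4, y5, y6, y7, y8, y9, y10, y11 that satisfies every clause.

y1 = 1, y2 = 0, y3 = 0, y4 = 0, y5 = 1, y6 = 0, y7 = 0, y8 = 1, y9 = 1, y10 = 0, y11 = 0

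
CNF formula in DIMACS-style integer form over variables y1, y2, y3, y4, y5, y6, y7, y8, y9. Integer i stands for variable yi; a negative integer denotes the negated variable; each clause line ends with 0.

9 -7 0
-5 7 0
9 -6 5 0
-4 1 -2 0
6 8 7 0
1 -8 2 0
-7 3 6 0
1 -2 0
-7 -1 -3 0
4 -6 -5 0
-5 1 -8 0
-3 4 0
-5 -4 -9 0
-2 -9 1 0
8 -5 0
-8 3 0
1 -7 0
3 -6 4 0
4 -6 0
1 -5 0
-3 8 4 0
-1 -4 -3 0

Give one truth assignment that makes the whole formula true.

Try y1 = True.
The remaining clauses are satisfied by y2 = True, y3 = False, y4 = True, y5 = False, y6 = True, y7 = True, y8 = False, y9 = True.

y1=True, y2=True, y3=False, y4=True, y5=False, y6=True, y7=True, y8=False, y9=True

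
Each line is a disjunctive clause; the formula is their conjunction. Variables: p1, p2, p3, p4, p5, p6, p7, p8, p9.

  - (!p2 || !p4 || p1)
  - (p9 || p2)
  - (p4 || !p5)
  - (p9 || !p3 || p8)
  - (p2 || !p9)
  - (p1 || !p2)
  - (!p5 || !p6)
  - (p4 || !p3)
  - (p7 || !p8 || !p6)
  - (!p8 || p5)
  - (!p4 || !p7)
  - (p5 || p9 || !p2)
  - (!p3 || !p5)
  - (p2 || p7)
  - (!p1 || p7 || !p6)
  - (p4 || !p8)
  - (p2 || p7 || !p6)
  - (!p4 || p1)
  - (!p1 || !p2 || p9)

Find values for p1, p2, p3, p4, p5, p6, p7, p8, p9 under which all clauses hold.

p1=T, p2=T, p3=F, p4=F, p5=F, p6=F, p7=F, p8=F, p9=T

p3 occurs only negated in the remaining clauses — set p3 = False.
Pure literal: p6 appears only negated; assign p6 = False.
Branch on p1: take p1 = True.
Try p2 = True.
  then p9 is forced to True.
Branch on p4: take p4 = False.
  then p5 is forced to False.
  then p8 is forced to False.
p7 is now unconstrained; take p7 = False.
Check each clause:
  1. (!p2 || !p4 || p1) — p1 is true.
  2. (p2 || p9) — p9 is true.
  3. (!p5 || p4) — !p5 is true.
  4. (p8 || !p3 || p9) — p9 is true.
  5. (p2 || !p9) — p2 is true.
  6. (p1 || !p2) — p1 is true.
  7. (!p6 || !p5) — !p6 is true.
  8. (p4 || !p3) — !p3 is true.
  9. (!p8 || p7 || !p6) — !p8 is true.
  10. (p5 || !p8) — !p8 is true.
  11. (!p7 || !p4) — !p7 is true.
  12. (!p2 || p9 || p5) — p9 is true.
  13. (!p3 || !p5) — !p5 is true.
  14. (p7 || p2) — p2 is true.
  15. (p7 || !p1 || !p6) — !p6 is true.
  16. (!p8 || p4) — !p8 is true.
  17. (p2 || p7 || !p6) — !p6 is true.
  18. (p1 || !p4) — p1 is true.
  19. (!p2 || p9 || !p1) — p9 is true.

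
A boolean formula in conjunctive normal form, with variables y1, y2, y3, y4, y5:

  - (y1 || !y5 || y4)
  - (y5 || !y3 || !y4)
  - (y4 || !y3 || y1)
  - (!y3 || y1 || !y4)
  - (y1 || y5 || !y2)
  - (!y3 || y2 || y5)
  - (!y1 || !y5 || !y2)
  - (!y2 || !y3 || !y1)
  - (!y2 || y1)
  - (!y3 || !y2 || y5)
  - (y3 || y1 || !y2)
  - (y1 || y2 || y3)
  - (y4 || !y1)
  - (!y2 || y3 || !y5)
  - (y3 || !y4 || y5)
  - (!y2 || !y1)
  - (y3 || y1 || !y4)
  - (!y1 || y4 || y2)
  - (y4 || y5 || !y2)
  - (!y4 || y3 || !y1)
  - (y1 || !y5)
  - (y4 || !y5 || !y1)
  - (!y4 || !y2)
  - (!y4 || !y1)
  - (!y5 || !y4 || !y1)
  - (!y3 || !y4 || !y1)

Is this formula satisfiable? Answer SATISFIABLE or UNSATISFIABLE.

y1 = True:
  propagation gives y4=True; an empty clause results — contradiction.
y1 = False:
  propagation gives y2=False, y3=True, y4=True; an empty clause results — contradiction.
Every branch closes, so no satisfying assignment exists.

UNSATISFIABLE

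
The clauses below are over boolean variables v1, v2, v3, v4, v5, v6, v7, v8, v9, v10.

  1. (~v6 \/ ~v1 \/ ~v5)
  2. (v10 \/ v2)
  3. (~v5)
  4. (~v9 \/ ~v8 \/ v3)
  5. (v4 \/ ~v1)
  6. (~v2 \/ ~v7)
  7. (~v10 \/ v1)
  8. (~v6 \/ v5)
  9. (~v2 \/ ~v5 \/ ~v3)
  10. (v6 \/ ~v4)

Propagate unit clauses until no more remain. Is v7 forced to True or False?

False

(~v5) stands alone — v5 = False.
From (v5 \/ ~v6) and v5 = False: v6 = False.
In (v6 \/ ~v4), v6 is now false; ~v4 must hold, so v4 = False.
(~v1 \/ v4) with v4 = False leaves only ~v1, so v1 = False.
(v1 \/ ~v10) with v1 = False leaves only ~v10, so v10 = False.
From (v10 \/ v2) and v10 = False: v2 = True.
(~v2 \/ ~v7): since v2 = True, the clause reduces to (~v7). v7 = False.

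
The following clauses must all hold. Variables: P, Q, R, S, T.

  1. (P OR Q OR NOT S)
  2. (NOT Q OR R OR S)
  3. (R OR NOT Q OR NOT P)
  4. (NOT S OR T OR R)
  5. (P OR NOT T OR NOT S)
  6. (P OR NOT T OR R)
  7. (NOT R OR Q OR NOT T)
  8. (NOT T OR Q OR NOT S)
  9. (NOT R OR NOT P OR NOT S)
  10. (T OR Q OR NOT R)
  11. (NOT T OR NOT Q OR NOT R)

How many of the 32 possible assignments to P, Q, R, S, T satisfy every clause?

Satisfying assignments:
  P=0 Q=0 R=0 S=0 T=0
  P=0 Q=1 R=1 S=0 T=0
  P=0 Q=1 R=1 S=1 T=0
  P=1 Q=0 R=0 S=0 T=0
  P=1 Q=0 R=0 S=0 T=1
  P=1 Q=1 R=1 S=0 T=0
That's 6 in total.

6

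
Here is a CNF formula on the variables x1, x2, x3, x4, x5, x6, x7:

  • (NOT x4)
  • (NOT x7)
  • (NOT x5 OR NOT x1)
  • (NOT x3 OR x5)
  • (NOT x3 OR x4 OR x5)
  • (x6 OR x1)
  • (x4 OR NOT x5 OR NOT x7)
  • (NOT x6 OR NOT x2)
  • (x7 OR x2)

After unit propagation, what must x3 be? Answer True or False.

False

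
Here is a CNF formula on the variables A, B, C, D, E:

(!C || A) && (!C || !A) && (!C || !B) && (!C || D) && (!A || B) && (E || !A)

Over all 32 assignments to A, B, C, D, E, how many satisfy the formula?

Case analysis on A and C:
  A=1, C=1: a clause becomes empty — 0.
  A=1, C=0: remaining (B,D,E) ∈ {(1,0,1); (1,1,1)} — 2.
  A=0, C=1: a clause becomes empty — 0.
  A=0, C=0: B, D, E free → 2^3 = 8.
Total: 0 + 2 + 0 + 8 = 10.

10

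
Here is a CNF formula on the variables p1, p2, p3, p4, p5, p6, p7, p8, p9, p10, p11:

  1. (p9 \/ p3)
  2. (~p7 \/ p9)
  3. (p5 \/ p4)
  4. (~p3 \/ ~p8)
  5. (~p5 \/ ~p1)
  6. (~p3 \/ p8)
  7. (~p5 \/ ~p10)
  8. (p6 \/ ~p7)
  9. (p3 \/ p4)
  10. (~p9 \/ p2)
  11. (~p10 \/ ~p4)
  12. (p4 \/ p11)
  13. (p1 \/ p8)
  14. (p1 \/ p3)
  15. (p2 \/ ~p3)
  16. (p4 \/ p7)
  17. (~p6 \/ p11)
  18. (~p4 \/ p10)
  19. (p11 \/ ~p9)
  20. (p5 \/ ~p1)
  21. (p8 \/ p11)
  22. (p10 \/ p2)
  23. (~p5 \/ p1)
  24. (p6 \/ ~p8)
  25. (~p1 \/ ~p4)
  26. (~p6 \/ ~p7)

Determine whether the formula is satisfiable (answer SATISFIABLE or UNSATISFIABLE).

p4 = True:
  propagation gives p10=False; an empty clause results — contradiction.
p4 = False:
  propagation gives p5=True, p1=False; an empty clause results — contradiction.
Every branch closes, so no satisfying assignment exists.

UNSATISFIABLE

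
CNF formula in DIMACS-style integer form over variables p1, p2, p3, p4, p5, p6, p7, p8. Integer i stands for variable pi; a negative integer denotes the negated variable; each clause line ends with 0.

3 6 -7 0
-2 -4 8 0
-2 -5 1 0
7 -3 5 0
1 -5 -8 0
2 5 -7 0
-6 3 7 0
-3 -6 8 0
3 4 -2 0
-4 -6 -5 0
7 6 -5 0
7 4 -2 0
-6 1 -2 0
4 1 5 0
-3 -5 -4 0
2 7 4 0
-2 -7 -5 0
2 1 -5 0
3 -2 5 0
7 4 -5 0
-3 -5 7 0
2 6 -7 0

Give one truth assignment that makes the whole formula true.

p1 = T, p2 = F, p3 = F, p4 = T, p5 = F, p6 = F, p7 = F, p8 = T

Pure literal: p1 appears only positively; assign p1 = True.
Try p2 = False.
Try p3 = False.
The remaining clauses are satisfied by p4 = True, p5 = False, p6 = False, p7 = False, p8 = True.
Check each clause:
  1. (p3 OR NOT p7 OR p6) — NOT p7 is true.
  2. (NOT p4 OR NOT p2 OR p8) — p8 is true.
  3. (NOT p5 OR p1 OR NOT p2) — p1 is true.
  4. (NOT p3 OR p7 OR p5) — NOT p3 is true.
  5. (NOT p5 OR p1 OR NOT p8) — p1 is true.
  6. (p2 OR p5 OR NOT p7) — NOT p7 is true.
  7. (NOT p6 OR p3 OR p7) — NOT p6 is true.
  8. (p8 OR NOT p3 OR NOT p6) — p8 is true.
  9. (NOT p2 OR p3 OR p4) — p4 is true.
  10. (NOT p5 OR NOT p6 OR NOT p4) — NOT p6 is true.
  11. (p7 OR NOT p5 OR p6) — NOT p5 is true.
  12. (p4 OR NOT p2 OR p7) — p4 is true.
  13. (NOT p2 OR NOT p6 OR p1) — p1 is true.
  14. (p5 OR p4 OR p1) — p1 is true.
  15. (NOT p3 OR NOT p5 OR NOT p4) — NOT p5 is true.
  16. (p2 OR p7 OR p4) — p4 is true.
  17. (NOT p7 OR NOT p2 OR NOT p5) — NOT p7 is true.
  18. (p2 OR NOT p5 OR p1) — p1 is true.
  19. (p5 OR NOT p2 OR p3) — NOT p2 is true.
  20. (NOT p5 OR p7 OR p4) — NOT p5 is true.
  21. (p7 OR NOT p3 OR NOT p5) — NOT p5 is true.
  22. (p2 OR NOT p7 OR p6) — NOT p7 is true.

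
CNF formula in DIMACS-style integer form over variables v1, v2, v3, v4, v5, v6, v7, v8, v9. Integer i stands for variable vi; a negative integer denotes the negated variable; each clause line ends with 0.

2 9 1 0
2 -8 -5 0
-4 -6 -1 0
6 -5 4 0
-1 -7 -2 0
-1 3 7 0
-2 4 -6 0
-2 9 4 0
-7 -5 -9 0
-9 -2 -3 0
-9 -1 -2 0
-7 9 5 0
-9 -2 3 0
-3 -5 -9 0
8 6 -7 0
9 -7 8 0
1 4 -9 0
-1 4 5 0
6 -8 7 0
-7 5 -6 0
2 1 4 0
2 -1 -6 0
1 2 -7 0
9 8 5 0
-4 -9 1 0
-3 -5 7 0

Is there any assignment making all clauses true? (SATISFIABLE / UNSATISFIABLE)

Set v1 = False and propagate.
Try v2 = True.
Try v3 = False.
  then v9 is forced to False.
  then v4 is forced to True.
For the remaining variables, v5 = False, v6 = True, v7 = False, v8 = True works.
So v1=F, v2=T, v3=F, v4=T, v5=F, v6=T, v7=F, v8=T, v9=F is a satisfying assignment.

SATISFIABLE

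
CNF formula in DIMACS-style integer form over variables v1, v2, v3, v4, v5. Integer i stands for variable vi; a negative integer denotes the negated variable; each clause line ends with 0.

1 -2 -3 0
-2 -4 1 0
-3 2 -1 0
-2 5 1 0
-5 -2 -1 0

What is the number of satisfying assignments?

17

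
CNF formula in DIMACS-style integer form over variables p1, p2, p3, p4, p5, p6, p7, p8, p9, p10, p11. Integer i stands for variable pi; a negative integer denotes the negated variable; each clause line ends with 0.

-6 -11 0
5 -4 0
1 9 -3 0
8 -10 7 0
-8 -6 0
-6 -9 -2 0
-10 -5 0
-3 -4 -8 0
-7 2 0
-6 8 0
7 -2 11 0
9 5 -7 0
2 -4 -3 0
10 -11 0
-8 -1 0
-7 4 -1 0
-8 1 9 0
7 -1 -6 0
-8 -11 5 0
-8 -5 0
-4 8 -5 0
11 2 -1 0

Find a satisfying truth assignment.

p1=0, p2=0, p3=0, p4=0, p5=0, p6=0, p7=0, p8=1, p9=1, p10=0, p11=0

Check each clause:
  1. (!p6 || !p11) — !p6 is true.
  2. (!p4 || p5) — !p4 is true.
  3. (p1 || p9 || !p3) — !p3 is true.
  4. (!p10 || p7 || p8) — p8 is true.
  5. (!p8 || !p6) — !p6 is true.
  6. (!p9 || !p6 || !p2) — !p6 is true.
  7. (!p10 || !p5) — !p5 is true.
  8. (!p3 || !p8 || !p4) — !p4 is true.
  9. (p2 || !p7) — !p7 is true.
  10. (p8 || !p6) — p8 is true.
  11. (p11 || p7 || !p2) — !p2 is true.
  12. (p9 || p5 || !p7) — !p7 is true.
  13. (p2 || !p4 || !p3) — !p4 is true.
  14. (p10 || !p11) — !p11 is true.
  15. (!p1 || !p8) — !p1 is true.
  16. (p4 || !p7 || !p1) — !p7 is true.
  17. (p9 || !p8 || p1) — p9 is true.
  18. (!p1 || p7 || !p6) — !p6 is true.
  19. (!p11 || p5 || !p8) — !p11 is true.
  20. (!p5 || !p8) — !p5 is true.
  21. (!p5 || p8 || !p4) — p8 is true.
  22. (p2 || p11 || !p1) — !p1 is true.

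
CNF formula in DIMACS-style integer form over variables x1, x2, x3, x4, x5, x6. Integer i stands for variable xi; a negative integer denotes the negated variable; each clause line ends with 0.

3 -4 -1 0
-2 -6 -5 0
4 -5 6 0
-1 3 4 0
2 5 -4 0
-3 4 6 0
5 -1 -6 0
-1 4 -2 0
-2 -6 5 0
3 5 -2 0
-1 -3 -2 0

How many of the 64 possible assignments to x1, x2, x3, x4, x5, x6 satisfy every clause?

Case analysis on x2 and x4:
  x2=1, x4=1: remaining (x1,x3,x5,x6) ∈ {(0,0,1,0); (0,1,0,0); (0,1,1,0)} — 3.
  x2=1, x4=0: no assignment works — 0.
  x2=0, x4=1: x6 free; 3 ways for (x1,x3,x5) × 2^1 = 6.
  x2=0, x4=0: 6 of the 16 assignments to (x1,x3,x5,x6) work.
Total: 3 + 0 + 6 + 6 = 15.

15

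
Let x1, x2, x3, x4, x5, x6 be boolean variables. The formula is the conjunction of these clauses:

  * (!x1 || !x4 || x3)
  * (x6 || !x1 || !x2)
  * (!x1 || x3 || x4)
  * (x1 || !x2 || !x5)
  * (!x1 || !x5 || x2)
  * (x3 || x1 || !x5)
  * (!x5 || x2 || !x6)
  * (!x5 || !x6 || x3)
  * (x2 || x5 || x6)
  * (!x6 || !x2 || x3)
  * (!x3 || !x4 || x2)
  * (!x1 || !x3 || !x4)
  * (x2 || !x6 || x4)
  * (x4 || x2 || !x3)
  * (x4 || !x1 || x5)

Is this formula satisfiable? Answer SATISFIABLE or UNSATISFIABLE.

Try x1 = False.
Branch on x2: take x2 = True.
  then x5 is forced to False.
The remaining clauses are satisfied by x3 = True, x4 = False, x6 = False.
So x1=False, x2=True, x3=True, x4=False, x5=False, x6=False is a satisfying assignment.

SATISFIABLE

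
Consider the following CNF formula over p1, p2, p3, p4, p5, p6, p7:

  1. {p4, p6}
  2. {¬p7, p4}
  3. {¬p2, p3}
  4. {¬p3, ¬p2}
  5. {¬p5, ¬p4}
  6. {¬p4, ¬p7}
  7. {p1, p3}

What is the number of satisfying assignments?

12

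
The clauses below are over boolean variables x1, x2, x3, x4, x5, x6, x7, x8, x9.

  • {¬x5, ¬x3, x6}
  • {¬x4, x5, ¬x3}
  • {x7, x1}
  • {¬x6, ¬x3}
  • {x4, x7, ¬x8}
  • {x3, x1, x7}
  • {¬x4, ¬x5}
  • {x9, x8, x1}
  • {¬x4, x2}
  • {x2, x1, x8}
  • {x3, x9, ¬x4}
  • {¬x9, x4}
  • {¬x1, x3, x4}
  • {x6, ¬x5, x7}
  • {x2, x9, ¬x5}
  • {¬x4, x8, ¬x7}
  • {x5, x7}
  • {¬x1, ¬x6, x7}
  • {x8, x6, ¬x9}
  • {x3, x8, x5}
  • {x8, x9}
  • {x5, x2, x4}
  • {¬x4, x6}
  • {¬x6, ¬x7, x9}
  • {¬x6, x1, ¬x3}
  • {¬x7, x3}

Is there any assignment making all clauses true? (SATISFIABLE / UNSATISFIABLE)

SATISFIABLE

Pure literal: x2 appears only positively; assign x2 = True.
Try x1 = False.
  then x7 is forced to True.
  then x3 is forced to True.
  then x6 is forced to False.
  then x5 is forced to False.
  then x4 is forced to False.
  then x9 is forced to False.
  then x8 is forced to True.
So x1=False, x2=True, x3=True, x4=False, x5=False, x6=False, x7=True, x8=True, x9=False is a satisfying assignment.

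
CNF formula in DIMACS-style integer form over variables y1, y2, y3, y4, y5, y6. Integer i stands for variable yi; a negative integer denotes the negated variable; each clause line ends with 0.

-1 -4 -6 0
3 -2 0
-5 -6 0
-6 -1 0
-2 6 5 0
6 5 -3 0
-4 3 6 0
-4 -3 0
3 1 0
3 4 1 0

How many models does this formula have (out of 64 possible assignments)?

8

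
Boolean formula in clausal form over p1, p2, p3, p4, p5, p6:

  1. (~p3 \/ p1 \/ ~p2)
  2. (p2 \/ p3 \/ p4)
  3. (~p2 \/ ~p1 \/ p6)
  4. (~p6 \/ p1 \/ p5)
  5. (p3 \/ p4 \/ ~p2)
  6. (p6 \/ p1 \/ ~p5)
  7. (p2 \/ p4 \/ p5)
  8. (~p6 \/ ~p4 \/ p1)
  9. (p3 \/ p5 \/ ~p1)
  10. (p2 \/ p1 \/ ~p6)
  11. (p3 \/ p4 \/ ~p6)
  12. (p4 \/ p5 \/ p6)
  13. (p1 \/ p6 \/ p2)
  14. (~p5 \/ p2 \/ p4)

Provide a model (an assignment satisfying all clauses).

p1 = 1, p2 = 0, p3 = 0, p4 = 1, p5 = 1, p6 = 1

Set p1 = True and propagate.
Branch on p2: take p2 = False.
The remaining clauses are satisfied by p3 = False, p4 = True, p5 = True, p6 = True.
Every clause has at least one true literal under this assignment.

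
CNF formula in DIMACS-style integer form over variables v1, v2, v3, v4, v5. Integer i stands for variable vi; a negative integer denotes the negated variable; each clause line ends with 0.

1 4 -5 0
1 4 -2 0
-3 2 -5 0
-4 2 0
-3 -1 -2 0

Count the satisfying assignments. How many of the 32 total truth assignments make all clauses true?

13

Split on v2, then v1.
  v2=T, v1=T: remaining (v3,v4,v5) ∈ {(F,F,F); (F,F,T); (F,T,F); (F,T,T)} — 4.
  v2=T, v1=F: remaining (v3,v4,v5) ∈ {(F,T,F); (F,T,T); (T,T,F); (T,T,T)} — 4.
  v2=F, v1=T: remaining (v3,v4,v5) ∈ {(F,F,F); (F,F,T); (T,F,F)} — 3.
  v2=F, v1=F: remaining (v3,v4,v5) ∈ {(F,F,F); (T,F,F)} — 2.
Total: 4 + 4 + 3 + 2 = 13.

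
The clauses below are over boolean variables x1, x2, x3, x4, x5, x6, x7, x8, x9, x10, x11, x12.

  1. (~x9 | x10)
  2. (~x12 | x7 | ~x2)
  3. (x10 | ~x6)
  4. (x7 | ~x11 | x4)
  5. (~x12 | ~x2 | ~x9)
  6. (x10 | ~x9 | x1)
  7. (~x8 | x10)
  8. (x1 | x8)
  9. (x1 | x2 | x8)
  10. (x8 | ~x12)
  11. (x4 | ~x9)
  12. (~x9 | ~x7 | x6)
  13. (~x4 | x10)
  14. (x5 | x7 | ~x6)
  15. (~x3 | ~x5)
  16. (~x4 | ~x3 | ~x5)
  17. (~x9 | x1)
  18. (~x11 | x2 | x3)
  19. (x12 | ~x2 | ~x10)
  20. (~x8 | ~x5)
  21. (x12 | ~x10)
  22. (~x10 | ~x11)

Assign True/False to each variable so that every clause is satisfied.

x1=1, x2=1, x3=0, x4=0, x5=1, x6=0, x7=0, x8=0, x9=0, x10=0, x11=0, x12=0

Pure literal: x1 appears only positively; assign x1 = True.
Pure literal: x9 appears only negated; assign x9 = False.
Set x2 = True and propagate.
Branch on x3: take x3 = False.
Try x4 = False.
For the remaining variables, x5 = True, x6 = False, x7 = False, x8 = False, x10 = False, x11 = False, x12 = False works.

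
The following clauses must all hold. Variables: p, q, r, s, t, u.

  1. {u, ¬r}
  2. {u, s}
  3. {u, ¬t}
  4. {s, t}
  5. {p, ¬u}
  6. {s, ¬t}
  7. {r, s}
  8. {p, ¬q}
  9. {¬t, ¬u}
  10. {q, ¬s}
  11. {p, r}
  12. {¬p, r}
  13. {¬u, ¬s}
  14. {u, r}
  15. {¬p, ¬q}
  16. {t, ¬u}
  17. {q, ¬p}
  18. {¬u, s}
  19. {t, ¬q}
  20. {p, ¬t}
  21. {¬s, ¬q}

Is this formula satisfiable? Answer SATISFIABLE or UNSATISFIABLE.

u = True:
  propagation gives p=True, t=False; an empty clause results — contradiction.
u = False:
  propagation gives r=False; an empty clause results — contradiction.
Every branch closes, so no satisfying assignment exists.

UNSATISFIABLE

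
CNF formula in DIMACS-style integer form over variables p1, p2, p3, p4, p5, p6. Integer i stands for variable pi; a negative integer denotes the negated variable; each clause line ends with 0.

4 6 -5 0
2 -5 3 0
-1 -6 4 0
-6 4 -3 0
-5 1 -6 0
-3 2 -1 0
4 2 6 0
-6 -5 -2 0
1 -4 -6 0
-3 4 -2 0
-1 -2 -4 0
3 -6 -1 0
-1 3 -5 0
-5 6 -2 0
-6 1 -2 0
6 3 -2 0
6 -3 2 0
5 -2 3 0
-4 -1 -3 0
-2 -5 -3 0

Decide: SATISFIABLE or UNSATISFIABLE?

Set p1 = False and propagate.
For the remaining variables, p2 = False, p3 = False, p4 = True, p5 = False, p6 = False works.
So p1 = F  p2 = F  p3 = F  p4 = T  p5 = F  p6 = F is a satisfying assignment.

SATISFIABLE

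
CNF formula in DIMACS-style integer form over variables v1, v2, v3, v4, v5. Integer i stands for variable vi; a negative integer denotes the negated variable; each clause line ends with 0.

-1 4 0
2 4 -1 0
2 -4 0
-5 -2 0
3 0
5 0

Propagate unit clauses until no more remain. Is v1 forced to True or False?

False

(v3) is a unit clause: v3 = True.
(v5) is a unit clause: v5 = True.
(!v2 || !v5): since v5 = True, the clause reduces to (!v2). v2 = False.
From (v2 || !v4) and v2 = False: v4 = False.
(!v1 || v4) with v4 = False leaves only !v1, so v1 = False.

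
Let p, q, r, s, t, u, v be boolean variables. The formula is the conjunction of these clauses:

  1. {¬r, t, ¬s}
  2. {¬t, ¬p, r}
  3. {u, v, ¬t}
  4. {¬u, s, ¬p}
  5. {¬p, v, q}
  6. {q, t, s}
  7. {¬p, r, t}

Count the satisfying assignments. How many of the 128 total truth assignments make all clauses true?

49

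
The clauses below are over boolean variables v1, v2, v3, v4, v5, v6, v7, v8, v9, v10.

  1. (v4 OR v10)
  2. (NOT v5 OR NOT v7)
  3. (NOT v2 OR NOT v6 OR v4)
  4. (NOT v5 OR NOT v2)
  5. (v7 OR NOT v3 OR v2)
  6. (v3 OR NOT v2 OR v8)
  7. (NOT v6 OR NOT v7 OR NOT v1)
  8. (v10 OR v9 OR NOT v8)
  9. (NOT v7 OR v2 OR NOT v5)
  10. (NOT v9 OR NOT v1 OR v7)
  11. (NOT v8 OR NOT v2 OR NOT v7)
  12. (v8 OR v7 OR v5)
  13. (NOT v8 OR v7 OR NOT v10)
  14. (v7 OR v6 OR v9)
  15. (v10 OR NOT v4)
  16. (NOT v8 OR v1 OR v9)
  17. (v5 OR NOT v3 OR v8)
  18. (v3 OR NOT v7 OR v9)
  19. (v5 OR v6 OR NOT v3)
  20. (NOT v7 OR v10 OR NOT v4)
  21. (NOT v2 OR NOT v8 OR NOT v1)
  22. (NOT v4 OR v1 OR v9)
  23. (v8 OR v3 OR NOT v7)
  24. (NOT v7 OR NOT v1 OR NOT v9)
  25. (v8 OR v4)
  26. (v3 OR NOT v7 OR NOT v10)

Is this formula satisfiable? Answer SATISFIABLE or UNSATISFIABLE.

SATISFIABLE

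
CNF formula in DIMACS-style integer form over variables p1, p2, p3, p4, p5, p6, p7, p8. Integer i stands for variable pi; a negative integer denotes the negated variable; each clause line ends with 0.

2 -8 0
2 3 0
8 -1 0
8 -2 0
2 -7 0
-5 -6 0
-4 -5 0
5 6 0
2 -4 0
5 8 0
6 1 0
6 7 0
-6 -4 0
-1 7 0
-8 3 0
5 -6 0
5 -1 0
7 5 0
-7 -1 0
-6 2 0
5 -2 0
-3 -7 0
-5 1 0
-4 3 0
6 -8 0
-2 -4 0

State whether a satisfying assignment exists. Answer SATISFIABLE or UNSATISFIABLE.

p5 = True:
  propagation gives p6=False, p4=False, p1=True, p8=True; an empty clause results — contradiction.
p5 = False:
  propagation gives p6=True; an empty clause results — contradiction.
Every branch closes, so no satisfying assignment exists.

UNSATISFIABLE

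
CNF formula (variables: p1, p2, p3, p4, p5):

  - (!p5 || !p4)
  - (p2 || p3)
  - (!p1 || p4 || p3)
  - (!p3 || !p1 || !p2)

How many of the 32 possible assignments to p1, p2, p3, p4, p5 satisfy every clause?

13

Case analysis on p3 and p1:
  p3=T, p1=T: remaining (p2,p4,p5) ∈ {(F,F,F); (F,F,T); (F,T,F)} — 3.
  p3=T, p1=F: p2 free; 3 ways for (p4,p5) × 2^1 = 6.
  p3=F, p1=T: remaining (p2,p4,p5) ∈ {(T,T,F)} — 1.
  p3=F, p1=F: remaining (p2,p4,p5) ∈ {(T,F,F); (T,F,T); (T,T,F)} — 3.
Total: 3 + 6 + 1 + 3 = 13.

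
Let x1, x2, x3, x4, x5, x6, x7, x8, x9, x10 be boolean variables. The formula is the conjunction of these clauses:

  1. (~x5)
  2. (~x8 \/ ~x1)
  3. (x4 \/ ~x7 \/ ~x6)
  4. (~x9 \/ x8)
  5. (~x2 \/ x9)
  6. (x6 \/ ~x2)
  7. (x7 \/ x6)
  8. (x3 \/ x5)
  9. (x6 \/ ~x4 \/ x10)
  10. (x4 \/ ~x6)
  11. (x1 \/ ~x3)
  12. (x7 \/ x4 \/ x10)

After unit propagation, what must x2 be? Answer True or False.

Unit clause (~x5) sets x5 = False.
In (x5 \/ x3), x5 is now false; x3 must hold, so x3 = True.
(x1 \/ ~x3): since x3 = True, the clause reduces to (x1). x1 = True.
(~x1 \/ ~x8) with x1 = True leaves only ~x8, so x8 = False.
(x8 \/ ~x9) with x8 = False leaves only ~x9, so x9 = False.
In (~x2 \/ x9), x9 is now false; ~x2 must hold, so x2 = False.

False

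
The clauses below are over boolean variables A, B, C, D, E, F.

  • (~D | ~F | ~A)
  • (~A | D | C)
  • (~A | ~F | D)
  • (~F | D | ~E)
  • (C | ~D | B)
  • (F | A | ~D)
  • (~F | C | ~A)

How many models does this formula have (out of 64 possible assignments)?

28

Case analysis on D and A:
  D=T, A=T: E free; 3 ways for (B,C,F) × 2^1 = 6.
  D=T, A=F: E free; 3 ways for (B,C,F) × 2^1 = 6.
  D=F, A=T: remaining (B,C,E,F) ∈ {(F,T,F,F); (F,T,T,F); (T,T,F,F); (T,T,T,F)} — 4.
  D=F, A=F: B, C free; 3 ways for (E,F) × 2^2 = 12.
Total: 6 + 6 + 4 + 12 = 28.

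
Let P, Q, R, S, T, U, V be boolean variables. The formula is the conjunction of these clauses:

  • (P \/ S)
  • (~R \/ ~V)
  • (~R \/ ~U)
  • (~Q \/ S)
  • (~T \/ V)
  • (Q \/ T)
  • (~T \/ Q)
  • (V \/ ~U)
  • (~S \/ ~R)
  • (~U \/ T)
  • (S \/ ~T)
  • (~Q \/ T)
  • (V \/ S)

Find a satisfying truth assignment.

P occurs only positively in the remaining clauses — set P = True.
Pure literal: R appears only negated; assign R = False.
Set Q = True and propagate.
  then S is forced to True.
  then T is forced to True.
  then V is forced to True.
U is now unconstrained; take U = True.

P=T  Q=T  R=F  S=T  T=T  U=T  V=T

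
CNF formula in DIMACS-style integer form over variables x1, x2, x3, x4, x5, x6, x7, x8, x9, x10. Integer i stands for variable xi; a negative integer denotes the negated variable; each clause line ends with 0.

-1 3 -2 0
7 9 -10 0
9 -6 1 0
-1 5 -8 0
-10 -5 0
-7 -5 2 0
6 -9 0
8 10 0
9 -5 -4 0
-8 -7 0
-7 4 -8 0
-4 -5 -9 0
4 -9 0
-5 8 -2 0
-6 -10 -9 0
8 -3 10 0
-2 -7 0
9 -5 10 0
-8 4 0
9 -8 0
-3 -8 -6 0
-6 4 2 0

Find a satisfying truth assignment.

x1=T, x2=F, x3=T, x4=F, x5=F, x6=F, x7=T, x8=F, x9=F, x10=T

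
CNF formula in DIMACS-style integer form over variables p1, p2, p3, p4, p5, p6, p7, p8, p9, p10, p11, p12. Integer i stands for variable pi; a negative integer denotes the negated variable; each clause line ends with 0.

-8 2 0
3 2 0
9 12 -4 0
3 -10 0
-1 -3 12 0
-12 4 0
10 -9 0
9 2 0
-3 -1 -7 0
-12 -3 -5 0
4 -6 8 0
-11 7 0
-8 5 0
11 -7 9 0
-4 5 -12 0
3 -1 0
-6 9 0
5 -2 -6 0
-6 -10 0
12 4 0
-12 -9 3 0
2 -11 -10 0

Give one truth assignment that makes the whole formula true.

p1=0, p2=1, p3=1, p4=1, p5=1, p6=0, p7=1, p8=0, p9=1, p10=1, p11=1, p12=0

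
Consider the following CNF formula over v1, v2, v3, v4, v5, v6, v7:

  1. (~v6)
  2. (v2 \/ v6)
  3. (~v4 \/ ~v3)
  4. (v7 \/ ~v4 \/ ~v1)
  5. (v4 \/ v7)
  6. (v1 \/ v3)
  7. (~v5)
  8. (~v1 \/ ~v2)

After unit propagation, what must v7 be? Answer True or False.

True

(~v6) is a unit clause: v6 = False.
(v6 \/ v2): since v6 = False, the clause reduces to (v2). v2 = True.
(~v5) stands alone — v5 = False.
From (~v1 \/ ~v2) and v2 = True: v1 = False.
(v3 \/ v1) with v1 = False leaves only v3, so v3 = True.
(~v3 \/ ~v4) with v3 = True leaves only ~v4, so v4 = False.
(v4 \/ v7) with v4 = False leaves only v7, so v7 = True.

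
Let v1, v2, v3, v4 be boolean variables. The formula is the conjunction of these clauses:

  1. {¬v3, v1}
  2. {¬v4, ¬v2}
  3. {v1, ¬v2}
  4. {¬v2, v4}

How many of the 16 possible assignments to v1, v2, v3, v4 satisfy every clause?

6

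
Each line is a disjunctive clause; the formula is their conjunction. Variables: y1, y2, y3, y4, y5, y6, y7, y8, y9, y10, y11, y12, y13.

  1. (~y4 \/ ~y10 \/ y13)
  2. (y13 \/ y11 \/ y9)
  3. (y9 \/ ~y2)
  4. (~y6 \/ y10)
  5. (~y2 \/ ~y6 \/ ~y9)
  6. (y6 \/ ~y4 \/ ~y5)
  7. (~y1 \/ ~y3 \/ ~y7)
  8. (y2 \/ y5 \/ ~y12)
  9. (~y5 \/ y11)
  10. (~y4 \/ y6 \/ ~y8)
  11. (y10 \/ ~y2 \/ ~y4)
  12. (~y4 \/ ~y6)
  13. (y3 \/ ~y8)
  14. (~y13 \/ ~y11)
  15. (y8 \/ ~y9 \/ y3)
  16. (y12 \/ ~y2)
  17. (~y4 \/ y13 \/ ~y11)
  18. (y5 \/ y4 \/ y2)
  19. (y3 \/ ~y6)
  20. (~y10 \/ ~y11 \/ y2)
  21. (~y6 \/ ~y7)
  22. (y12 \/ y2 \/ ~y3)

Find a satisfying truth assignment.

y7 occurs only negated in the remaining clauses — set y7 = False.
Branch on y2: take y2 = True.
  then y9 is forced to True.
  then y6 is forced to False.
  then y12 is forced to True.
For the remaining variables, y1 = True, y3 = True, y4 = False, y5 = True, y8 = False, y10 = True, y11 = True, y13 = False works.

y1 = T, y2 = T, y3 = T, y4 = F, y5 = T, y6 = F, y7 = F, y8 = F, y9 = T, y10 = T, y11 = T, y12 = T, y13 = F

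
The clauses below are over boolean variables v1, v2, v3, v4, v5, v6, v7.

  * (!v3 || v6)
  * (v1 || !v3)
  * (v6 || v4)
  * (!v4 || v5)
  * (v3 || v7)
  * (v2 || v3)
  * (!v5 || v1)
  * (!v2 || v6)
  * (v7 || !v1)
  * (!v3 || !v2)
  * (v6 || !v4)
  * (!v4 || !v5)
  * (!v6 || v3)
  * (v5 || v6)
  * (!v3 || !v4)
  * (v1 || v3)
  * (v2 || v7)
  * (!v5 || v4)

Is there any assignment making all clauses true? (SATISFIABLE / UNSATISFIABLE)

v7 occurs only positively in the remaining clauses — set v7 = True.
Try v1 = True.
Set v2 = False and propagate.
  then v3 is forced to True.
  then v6 is forced to True.
  then v4 is forced to False.
  then v5 is forced to False.
So v1 = True, v2 = False, v3 = True, v4 = False, v5 = False, v6 = True, v7 = True is a satisfying assignment.

SATISFIABLE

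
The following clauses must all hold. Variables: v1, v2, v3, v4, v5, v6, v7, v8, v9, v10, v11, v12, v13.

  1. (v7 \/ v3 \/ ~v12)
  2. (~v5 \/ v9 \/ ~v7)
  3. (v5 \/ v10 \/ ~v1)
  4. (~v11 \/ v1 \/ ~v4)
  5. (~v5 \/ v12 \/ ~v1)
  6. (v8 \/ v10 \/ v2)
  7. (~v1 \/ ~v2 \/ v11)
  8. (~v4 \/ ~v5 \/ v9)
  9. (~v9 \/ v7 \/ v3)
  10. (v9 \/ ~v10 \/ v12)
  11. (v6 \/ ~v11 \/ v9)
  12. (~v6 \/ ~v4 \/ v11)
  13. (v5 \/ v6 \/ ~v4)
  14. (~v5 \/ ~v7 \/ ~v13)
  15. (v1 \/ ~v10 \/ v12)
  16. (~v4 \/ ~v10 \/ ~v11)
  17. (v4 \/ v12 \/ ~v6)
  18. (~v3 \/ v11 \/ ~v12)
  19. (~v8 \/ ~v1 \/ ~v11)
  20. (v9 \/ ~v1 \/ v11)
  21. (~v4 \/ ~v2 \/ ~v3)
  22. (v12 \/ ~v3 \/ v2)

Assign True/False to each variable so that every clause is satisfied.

v1=False  v2=True  v3=True  v4=False  v5=False  v6=True  v7=False  v8=False  v9=False  v10=True  v11=True  v12=True  v13=True

Set v1 = False and propagate.
Branch on v2: take v2 = True.
Try v3 = True.
  then v4 is forced to False.
For the remaining variables, v5 = False, v6 = True, v7 = False, v8 = False, v9 = False, v10 = True, v11 = True, v12 = True, v13 = True works.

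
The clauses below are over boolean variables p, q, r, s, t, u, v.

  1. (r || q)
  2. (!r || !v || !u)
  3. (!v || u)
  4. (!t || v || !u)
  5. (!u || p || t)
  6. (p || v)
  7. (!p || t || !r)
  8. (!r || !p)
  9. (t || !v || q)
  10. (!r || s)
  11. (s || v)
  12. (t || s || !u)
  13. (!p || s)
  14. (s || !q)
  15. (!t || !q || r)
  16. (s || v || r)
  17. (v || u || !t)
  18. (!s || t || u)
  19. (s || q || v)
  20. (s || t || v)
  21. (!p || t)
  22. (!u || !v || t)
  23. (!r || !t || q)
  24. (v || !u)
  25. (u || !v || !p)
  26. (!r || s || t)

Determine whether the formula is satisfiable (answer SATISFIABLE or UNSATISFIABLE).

t = True:
  v = True:
    propagation gives u=True, r=False, q=True; an empty clause results — contradiction.
  v = False:
    propagation gives u=False; an empty clause results — contradiction.
t = False:
  propagation gives p=False, u=False, v=False; an empty clause results — contradiction.
Every branch closes, so no satisfying assignment exists.

UNSATISFIABLE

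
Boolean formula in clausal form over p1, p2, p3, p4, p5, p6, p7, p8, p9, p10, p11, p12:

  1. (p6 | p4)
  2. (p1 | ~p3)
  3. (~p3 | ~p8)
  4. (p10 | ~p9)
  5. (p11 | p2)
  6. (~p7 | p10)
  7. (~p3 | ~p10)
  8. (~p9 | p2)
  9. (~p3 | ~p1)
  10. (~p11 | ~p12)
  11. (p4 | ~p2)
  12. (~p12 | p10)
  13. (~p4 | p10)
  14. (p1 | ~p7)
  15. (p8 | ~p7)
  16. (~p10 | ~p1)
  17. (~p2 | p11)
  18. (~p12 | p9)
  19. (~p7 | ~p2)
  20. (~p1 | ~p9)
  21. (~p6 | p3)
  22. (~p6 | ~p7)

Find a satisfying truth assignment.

p7 occurs only negated in the remaining clauses — set p7 = False.
Pure literal: p12 appears only negated; assign p12 = False.
Try p1 = False.
  then p3 is forced to False.
  then p6 is forced to False.
  then p4 is forced to True.
  then p10 is forced to True.
The remaining clauses are satisfied by p2 = False, p5 = False, p8 = True, p9 = False, p11 = True.
Every clause has at least one true literal under this assignment.

p1=F, p2=F, p3=F, p4=T, p5=F, p6=F, p7=F, p8=T, p9=F, p10=T, p11=T, p12=F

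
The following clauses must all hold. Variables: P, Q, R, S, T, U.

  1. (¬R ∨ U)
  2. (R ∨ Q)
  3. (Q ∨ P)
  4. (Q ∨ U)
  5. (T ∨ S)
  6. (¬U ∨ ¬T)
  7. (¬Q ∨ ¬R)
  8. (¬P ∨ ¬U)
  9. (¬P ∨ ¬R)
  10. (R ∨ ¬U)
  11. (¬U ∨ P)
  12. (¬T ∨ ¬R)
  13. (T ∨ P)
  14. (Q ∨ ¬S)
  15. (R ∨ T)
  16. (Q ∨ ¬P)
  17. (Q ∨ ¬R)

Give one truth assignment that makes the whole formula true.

Set P = False and propagate.
  then Q is forced to True.
  then R is forced to False.
  then U is forced to False.
  then T is forced to True.
S is now unconstrained; take S = False.
Every clause has at least one true literal under this assignment.

P=0, Q=1, R=0, S=0, T=1, U=0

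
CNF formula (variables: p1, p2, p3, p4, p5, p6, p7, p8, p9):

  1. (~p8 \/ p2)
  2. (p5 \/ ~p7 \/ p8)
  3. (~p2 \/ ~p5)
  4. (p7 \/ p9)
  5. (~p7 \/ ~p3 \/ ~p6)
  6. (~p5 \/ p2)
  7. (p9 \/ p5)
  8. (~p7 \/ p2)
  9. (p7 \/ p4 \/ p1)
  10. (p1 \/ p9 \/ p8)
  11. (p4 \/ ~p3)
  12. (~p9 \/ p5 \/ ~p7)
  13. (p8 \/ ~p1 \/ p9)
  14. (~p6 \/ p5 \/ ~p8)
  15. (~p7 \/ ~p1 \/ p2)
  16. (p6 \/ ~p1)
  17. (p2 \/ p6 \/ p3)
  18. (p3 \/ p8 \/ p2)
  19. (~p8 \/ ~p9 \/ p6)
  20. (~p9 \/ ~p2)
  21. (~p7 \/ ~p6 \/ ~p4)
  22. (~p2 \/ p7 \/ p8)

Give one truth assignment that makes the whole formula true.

Try p1 = False.
For the remaining variables, p2 = False, p3 = True, p4 = True, p5 = False, p6 = True, p7 = False, p8 = False, p9 = True works.
Every clause has at least one true literal under this assignment.

p1=F, p2=F, p3=T, p4=T, p5=F, p6=T, p7=F, p8=F, p9=T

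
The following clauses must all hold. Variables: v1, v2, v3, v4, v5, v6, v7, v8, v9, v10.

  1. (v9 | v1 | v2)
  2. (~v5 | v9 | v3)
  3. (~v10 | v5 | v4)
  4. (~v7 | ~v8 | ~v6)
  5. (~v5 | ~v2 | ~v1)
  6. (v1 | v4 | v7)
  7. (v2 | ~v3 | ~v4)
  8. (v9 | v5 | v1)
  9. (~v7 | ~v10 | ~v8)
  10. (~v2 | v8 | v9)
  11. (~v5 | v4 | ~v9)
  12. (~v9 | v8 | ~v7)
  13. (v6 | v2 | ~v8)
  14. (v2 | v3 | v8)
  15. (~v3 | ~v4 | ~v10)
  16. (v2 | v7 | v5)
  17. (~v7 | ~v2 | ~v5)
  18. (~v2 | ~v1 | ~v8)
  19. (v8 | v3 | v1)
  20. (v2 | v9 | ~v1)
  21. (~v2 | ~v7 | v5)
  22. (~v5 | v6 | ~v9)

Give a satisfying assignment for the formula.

Pure literal: v10 appears only negated; assign v10 = False.
Try v1 = False.
Try v2 = True.
The remaining clauses are satisfied by v3 = False, v4 = True, v5 = True, v6 = True, v7 = False, v8 = True, v9 = True.
Check each clause:
  1. (v2 | v9 | v1) — v2 is true.
  2. (~v5 | v9 | v3) — v9 is true.
  3. (~v10 | v4 | v5) — v4 is true.
  4. (~v6 | ~v7 | ~v8) — ~v7 is true.
  5. (~v5 | ~v2 | ~v1) — ~v1 is true.
  6. (v1 | v7 | v4) — v4 is true.
  7. (~v4 | ~v3 | v2) — v2 is true.
  8. (v9 | v5 | v1) — v5 is true.
  9. (~v7 | ~v8 | ~v10) — ~v7 is true.
  10. (v9 | v8 | ~v2) — v8 is true.
  11. (~v9 | ~v5 | v4) — v4 is true.
  12. (~v7 | v8 | ~v9) — v8 is true.
  13. (v2 | v6 | ~v8) — v2 is true.
  14. (v3 | v8 | v2) — v8 is true.
  15. (~v10 | ~v4 | ~v3) — ~v3 is true.
  16. (v7 | v5 | v2) — v2 is true.
  17. (~v5 | ~v7 | ~v2) — ~v7 is true.
  18. (~v1 | ~v2 | ~v8) — ~v1 is true.
  19. (v3 | v1 | v8) — v8 is true.
  20. (~v1 | v2 | v9) — v9 is true.
  21. (~v7 | v5 | ~v2) — ~v7 is true.
  22. (v6 | ~v9 | ~v5) — v6 is true.

v1 = F  v2 = T  v3 = F  v4 = T  v5 = T  v6 = T  v7 = F  v8 = T  v9 = T  v10 = F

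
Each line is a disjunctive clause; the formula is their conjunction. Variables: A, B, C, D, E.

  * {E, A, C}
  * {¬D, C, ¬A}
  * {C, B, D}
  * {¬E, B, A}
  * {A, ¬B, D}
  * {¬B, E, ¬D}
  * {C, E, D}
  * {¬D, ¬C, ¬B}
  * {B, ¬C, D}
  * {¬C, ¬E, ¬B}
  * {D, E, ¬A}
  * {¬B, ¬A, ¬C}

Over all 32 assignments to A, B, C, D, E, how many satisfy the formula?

5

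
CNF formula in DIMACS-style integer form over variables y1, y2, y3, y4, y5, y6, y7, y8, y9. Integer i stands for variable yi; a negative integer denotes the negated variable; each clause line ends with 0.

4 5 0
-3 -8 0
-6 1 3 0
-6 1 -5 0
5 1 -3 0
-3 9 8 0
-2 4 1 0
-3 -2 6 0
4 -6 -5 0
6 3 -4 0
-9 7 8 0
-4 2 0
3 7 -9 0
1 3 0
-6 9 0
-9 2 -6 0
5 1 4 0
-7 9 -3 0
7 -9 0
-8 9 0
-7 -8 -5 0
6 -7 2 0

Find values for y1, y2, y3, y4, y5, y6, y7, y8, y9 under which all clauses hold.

y1=T  y2=F  y3=F  y4=F  y5=T  y6=F  y7=F  y8=F  y9=F

Check each clause:
  1. (y4 ∨ y5) — y5 is true.
  2. (¬y3 ∨ ¬y8) — ¬y8 is true.
  3. (y1 ∨ ¬y6 ∨ y3) — y1 is true.
  4. (¬y6 ∨ y1 ∨ ¬y5) — y1 is true.
  5. (¬y3 ∨ y5 ∨ y1) — y1 is true.
  6. (y9 ∨ y8 ∨ ¬y3) — ¬y3 is true.
  7. (y1 ∨ y4 ∨ ¬y2) — y1 is true.
  8. (¬y3 ∨ ¬y2 ∨ y6) — ¬y3 is true.
  9. (y4 ∨ ¬y5 ∨ ¬y6) — ¬y6 is true.
  10. (y6 ∨ y3 ∨ ¬y4) — ¬y4 is true.
  11. (y7 ∨ ¬y9 ∨ y8) — ¬y9 is true.
  12. (y2 ∨ ¬y4) — ¬y4 is true.
  13. (¬y9 ∨ y3 ∨ y7) — ¬y9 is true.
  14. (y1 ∨ y3) — y1 is true.
  15. (y9 ∨ ¬y6) — ¬y6 is true.
  16. (y2 ∨ ¬y6 ∨ ¬y9) — ¬y6 is true.
  17. (y4 ∨ y1 ∨ y5) — y1 is true.
  18. (¬y3 ∨ ¬y7 ∨ y9) — ¬y3 is true.
  19. (y7 ∨ ¬y9) — ¬y9 is true.
  20. (¬y8 ∨ y9) — ¬y8 is true.
  21. (¬y7 ∨ ¬y5 ∨ ¬y8) — ¬y8 is true.
  22. (¬y7 ∨ y6 ∨ y2) — ¬y7 is true.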